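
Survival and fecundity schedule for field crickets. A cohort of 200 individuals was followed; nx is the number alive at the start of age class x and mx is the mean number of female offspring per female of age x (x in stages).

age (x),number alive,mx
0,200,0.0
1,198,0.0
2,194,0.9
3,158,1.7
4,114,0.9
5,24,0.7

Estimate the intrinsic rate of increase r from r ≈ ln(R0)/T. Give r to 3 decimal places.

0.353

lx = nx/n0 = nx/200: 1, 0.99, 0.97, 0.79, 0.57, 0.12
R0 = Σ lx·mx = 0 + 0 + 0.873 + 1.343 + 0.513 + 0.084 = 2.813
Σ x·lx·mx = 8.247; T = 8.247/2.813 = 2.93175…
r ≈ ln(R0)/T = ln(2.813)/2.93175… = 0.35278… → 0.353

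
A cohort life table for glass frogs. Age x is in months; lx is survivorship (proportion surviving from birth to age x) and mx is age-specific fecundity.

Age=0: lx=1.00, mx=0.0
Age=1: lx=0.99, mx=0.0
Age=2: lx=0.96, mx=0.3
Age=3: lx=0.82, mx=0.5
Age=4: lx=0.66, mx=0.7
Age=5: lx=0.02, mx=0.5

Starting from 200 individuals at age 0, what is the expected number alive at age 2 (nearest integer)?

192

Expected survivors = N0 · l_2 = 200 × 0.96 = 192 → 192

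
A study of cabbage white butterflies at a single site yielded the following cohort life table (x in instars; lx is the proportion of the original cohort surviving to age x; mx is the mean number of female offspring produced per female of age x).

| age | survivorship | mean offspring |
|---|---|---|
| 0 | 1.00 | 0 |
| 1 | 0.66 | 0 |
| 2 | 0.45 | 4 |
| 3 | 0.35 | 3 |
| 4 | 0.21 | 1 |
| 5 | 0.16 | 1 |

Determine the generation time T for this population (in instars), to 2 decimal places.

2.61

lx·mx: 0, 0, 1.8, 1.05, 0.21, 0.16 → R0 = 3.22
x·lx·mx: 0, 0, 3.6, 3.15, 0.84, 0.8 → Σ = 8.39
T = 8.39 / 3.22 = 2.60559… → 2.61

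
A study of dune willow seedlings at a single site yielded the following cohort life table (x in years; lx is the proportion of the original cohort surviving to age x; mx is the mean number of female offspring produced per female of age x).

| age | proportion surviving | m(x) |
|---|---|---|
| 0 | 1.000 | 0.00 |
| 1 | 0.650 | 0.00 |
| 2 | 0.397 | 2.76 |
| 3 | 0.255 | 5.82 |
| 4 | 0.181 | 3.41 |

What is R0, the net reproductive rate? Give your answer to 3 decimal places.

lx·mx by age: 0, 0, 1.09572, 1.4841, 0.61721
R0 = Σ lx·mx = 3.19703 → 3.197

3.197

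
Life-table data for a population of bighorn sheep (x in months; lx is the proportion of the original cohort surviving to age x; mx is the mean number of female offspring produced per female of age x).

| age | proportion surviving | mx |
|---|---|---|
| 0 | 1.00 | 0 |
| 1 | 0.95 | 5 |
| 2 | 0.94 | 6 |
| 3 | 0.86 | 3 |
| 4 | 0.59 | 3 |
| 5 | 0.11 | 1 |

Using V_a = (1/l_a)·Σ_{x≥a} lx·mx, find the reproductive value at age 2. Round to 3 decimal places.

10.745

lx·mx for x ≥ 2: 5.64, 2.58, 1.77, 0.11 → sum = 10.1
V_2 = 10.1 / l_2 = 10.1 / 0.94 = 10.744681… → 10.745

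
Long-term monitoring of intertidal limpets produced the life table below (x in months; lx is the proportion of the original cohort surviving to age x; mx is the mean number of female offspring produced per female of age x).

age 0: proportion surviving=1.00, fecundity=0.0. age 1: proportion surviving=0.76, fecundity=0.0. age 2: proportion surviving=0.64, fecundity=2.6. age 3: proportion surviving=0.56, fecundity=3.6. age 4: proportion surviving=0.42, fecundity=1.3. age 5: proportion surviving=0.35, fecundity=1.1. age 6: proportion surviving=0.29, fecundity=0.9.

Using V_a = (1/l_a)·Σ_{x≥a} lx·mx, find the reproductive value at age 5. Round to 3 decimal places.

1.846

lx·mx for x ≥ 5: 0.385, 0.261 → sum = 0.646
V_5 = 0.646 / l_5 = 0.646 / 0.35 = 1.845714… → 1.846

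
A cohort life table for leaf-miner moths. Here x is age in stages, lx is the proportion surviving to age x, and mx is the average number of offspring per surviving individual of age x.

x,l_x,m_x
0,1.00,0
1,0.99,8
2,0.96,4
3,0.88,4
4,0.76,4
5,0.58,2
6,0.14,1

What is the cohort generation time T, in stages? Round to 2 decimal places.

lx·mx: 0, 7.92, 3.84, 3.52, 3.04, 1.16, 0.14 → R0 = 19.62
x·lx·mx: 0, 7.92, 7.68, 10.56, 12.16, 5.8, 0.84 → Σ = 44.96
T = 44.96 / 19.62 = 2.291539… → 2.29

2.29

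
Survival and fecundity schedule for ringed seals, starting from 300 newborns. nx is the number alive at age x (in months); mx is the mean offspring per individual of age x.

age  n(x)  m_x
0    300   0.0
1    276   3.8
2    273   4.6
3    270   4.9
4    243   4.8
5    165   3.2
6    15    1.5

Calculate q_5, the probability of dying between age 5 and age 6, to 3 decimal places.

0.909

lx = nx/n0 = nx/300: 1, 0.92, 0.91, 0.9, 0.81, 0.55, 0.05
q_5 = (l_5 − l_6) / l_5 = (0.55 − 0.05) / 0.55
     = 0.5 / 0.55 = 0.909091… → 0.909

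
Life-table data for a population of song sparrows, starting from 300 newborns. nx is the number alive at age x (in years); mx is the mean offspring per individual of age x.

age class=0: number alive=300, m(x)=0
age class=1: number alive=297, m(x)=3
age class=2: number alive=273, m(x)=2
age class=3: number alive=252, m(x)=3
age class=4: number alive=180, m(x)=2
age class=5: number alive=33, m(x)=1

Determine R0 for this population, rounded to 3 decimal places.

8.620

lx = nx/n0 = nx/300: 1, 0.99, 0.91, 0.84, 0.6, 0.11
lx·mx by age: 0, 2.97, 1.82, 2.52, 1.2, 0.11
R0 = Σ lx·mx = 8.62 → 8.620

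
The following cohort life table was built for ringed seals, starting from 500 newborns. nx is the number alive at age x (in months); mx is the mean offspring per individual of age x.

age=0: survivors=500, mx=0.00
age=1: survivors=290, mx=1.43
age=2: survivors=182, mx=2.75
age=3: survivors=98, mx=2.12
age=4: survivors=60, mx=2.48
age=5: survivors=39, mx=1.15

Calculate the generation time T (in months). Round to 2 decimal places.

lx = nx/n0 = nx/500: 1, 0.58, 0.364, 0.196, 0.12, 0.078
lx·mx: 0, 0.8294, 1.001, 0.41552, 0.2976, 0.0897 → R0 = 2.63322
x·lx·mx: 0, 0.8294, 2.002, 1.24656, 1.1904, 0.4485 → Σ = 5.71686
T = 5.71686 / 2.63322 = 2.171053… → 2.17

2.17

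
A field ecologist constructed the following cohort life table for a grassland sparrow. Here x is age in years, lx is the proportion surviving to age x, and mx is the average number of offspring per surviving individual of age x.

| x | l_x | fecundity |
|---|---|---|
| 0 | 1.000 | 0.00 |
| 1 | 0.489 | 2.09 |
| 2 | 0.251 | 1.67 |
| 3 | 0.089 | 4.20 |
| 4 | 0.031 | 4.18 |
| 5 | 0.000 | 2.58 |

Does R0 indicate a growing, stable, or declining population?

growing

R0 = Σ lx·mx = 0 + 1.02201 + 0.41917 + 0.3738 + 0.12958 + 0 = 1.94456
R0 > 1, so the population is growing.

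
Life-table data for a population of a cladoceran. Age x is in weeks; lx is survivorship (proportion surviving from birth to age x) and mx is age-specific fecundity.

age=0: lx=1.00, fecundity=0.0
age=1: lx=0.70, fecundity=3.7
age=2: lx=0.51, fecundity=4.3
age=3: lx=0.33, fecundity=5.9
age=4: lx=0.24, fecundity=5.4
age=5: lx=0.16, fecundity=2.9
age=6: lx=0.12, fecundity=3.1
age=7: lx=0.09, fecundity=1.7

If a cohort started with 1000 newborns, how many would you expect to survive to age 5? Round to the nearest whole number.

160

Expected survivors = N0 · l_5 = 1000 × 0.16 = 160 → 160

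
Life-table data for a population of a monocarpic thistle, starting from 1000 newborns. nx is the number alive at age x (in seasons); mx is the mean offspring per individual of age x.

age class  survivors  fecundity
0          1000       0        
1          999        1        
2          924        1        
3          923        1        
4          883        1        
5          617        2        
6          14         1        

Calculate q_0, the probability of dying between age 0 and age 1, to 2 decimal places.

lx = nx/n0 = nx/1000: 1, 0.999, 0.924, 0.923, 0.883, 0.617, 0.014
q_0 = (l_0 − l_1) / l_0 = (1 − 0.999) / 1
     = 0.001 / 1 = 0.001 → 0.00

0.00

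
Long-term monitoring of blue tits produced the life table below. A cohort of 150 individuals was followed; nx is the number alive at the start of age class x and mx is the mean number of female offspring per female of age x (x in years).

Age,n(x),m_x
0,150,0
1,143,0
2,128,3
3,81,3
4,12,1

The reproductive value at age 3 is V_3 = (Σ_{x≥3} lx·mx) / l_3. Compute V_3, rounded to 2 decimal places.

3.15

lx = nx/n0 = nx/150: 1, 0.95333…, 0.85333…, 0.54, 0.08
lx·mx for x ≥ 3: 1.62, 0.08 → sum = 1.7
V_3 = 1.7 / l_3 = 1.7 / 0.54 = 3.148148… → 3.15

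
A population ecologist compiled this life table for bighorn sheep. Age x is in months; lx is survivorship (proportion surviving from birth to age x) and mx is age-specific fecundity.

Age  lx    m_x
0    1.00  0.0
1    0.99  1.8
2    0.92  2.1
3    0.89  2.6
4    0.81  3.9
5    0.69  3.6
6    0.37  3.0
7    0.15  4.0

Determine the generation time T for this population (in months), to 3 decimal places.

3.625

lx·mx: 0, 1.782, 1.932, 2.314, 3.159, 2.484, 1.11, 0.6 → R0 = 13.381
x·lx·mx: 0, 1.782, 3.864, 6.942, 12.636, 12.42, 6.66, 4.2 → Σ = 48.504
T = 48.504 / 13.381 = 3.624841… → 3.625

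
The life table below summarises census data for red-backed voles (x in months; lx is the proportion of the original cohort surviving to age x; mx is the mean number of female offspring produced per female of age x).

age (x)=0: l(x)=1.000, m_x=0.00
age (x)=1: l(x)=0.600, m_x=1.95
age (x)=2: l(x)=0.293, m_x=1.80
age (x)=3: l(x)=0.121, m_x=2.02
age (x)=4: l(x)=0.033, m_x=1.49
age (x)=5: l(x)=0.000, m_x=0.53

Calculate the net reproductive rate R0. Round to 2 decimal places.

lx·mx by age: 0, 1.17, 0.5274, 0.24442, 0.04917, 0
R0 = Σ lx·mx = 1.99099 → 1.99

1.99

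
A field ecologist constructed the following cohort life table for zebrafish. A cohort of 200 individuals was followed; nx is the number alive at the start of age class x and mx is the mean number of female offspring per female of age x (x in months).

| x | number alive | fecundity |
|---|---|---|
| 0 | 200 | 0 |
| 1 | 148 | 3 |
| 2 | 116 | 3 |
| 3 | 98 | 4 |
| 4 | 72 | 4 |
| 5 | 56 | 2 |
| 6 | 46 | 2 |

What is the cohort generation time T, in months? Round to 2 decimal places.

2.73

lx = nx/n0 = nx/200: 1, 0.74, 0.58, 0.49, 0.36, 0.28, 0.23
lx·mx: 0, 2.22, 1.74, 1.96, 1.44, 0.56, 0.46 → R0 = 8.38
x·lx·mx: 0, 2.22, 3.48, 5.88, 5.76, 2.8, 2.76 → Σ = 22.9
T = 22.9 / 8.38 = 2.732697… → 2.73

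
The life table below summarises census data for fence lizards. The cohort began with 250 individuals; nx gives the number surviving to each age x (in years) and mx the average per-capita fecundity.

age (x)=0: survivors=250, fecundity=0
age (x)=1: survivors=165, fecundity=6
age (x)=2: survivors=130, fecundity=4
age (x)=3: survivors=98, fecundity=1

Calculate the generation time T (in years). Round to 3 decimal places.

1.445

lx = nx/n0 = nx/250: 1, 0.66, 0.52, 0.392
lx·mx: 0, 3.96, 2.08, 0.392 → R0 = 6.432
x·lx·mx: 0, 3.96, 4.16, 1.176 → Σ = 9.296
T = 9.296 / 6.432 = 1.445274… → 1.445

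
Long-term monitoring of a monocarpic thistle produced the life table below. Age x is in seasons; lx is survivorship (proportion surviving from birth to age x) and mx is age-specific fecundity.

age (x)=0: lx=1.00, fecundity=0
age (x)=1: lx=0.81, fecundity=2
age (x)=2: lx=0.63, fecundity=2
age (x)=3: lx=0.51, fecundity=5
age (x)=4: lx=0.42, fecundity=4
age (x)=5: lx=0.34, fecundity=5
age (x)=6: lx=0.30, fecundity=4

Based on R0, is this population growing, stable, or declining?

R0 = Σ lx·mx = 0 + 1.62 + 1.26 + 2.55 + 1.68 + 1.7 + 1.2 = 10.01
R0 > 1, so the population is growing.

growing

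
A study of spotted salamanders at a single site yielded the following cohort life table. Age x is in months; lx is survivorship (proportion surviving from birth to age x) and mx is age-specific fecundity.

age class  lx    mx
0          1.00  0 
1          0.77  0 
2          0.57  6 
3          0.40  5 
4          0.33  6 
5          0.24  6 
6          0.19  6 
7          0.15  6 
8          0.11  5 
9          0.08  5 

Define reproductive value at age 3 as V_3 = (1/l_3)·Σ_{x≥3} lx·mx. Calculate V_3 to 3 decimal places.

lx·mx for x ≥ 3: 2, 1.98, 1.44, 1.14, 0.9, 0.55, 0.4 → sum = 8.41
V_3 = 8.41 / l_3 = 8.41 / 0.4 = 21.025 → 21.025

21.025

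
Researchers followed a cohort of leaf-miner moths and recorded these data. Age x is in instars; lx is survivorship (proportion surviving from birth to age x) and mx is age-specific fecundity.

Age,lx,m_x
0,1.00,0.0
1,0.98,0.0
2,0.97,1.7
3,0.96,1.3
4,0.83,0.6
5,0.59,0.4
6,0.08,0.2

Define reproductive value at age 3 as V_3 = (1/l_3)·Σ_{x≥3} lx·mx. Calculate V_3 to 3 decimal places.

2.081

lx·mx for x ≥ 3: 1.248, 0.498, 0.236, 0.016 → sum = 1.998
V_3 = 1.998 / l_3 = 1.998 / 0.96 = 2.08125 → 2.081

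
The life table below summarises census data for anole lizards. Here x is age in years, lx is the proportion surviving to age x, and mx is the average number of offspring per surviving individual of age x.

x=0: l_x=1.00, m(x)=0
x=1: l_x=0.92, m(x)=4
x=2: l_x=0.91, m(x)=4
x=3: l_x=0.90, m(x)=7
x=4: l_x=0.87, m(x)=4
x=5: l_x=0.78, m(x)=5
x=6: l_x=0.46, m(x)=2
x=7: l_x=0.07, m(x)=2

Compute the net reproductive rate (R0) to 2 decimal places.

22.06

lx·mx by age: 0, 3.68, 3.64, 6.3, 3.48, 3.9, 0.92, 0.14
R0 = Σ lx·mx = 22.06 → 22.06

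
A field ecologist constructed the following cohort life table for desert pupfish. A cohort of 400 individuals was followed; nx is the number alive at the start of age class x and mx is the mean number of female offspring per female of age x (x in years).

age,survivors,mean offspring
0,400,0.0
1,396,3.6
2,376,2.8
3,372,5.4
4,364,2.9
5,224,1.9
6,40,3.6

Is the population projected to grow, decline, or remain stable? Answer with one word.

growing

lx = nx/n0 = nx/400: 1, 0.99, 0.94, 0.93, 0.91, 0.56, 0.1
R0 = Σ lx·mx = 0 + 3.564 + 2.632 + 5.022 + 2.639 + 1.064 + 0.36 = 15.281
R0 > 1, so the population is growing.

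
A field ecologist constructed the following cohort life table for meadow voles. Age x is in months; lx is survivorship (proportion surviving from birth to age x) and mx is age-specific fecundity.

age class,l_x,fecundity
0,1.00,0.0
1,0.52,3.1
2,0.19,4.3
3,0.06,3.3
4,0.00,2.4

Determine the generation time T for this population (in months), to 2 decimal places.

1.46

lx·mx: 0, 1.612, 0.817, 0.198, 0 → R0 = 2.627
x·lx·mx: 0, 1.612, 1.634, 0.594, 0 → Σ = 3.84
T = 3.84 / 2.627 = 1.461743… → 1.46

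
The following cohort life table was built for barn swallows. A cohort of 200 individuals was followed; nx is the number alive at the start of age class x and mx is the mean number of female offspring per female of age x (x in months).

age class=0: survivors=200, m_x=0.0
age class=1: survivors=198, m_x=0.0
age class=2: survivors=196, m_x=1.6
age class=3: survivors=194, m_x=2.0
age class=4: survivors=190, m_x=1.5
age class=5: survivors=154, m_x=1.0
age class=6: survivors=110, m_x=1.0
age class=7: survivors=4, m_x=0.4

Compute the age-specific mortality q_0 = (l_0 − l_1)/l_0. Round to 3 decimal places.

lx = nx/n0 = nx/200: 1, 0.99, 0.98, 0.97, 0.95, 0.77, 0.55, 0.02
q_0 = (l_0 − l_1) / l_0 = (1 − 0.99) / 1
     = 0.01 / 1 = 0.01 → 0.010

0.010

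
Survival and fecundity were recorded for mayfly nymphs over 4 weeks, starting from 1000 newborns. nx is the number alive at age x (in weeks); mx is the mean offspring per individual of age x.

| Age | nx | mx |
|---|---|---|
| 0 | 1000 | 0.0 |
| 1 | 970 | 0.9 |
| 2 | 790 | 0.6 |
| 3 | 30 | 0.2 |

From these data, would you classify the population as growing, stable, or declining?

lx = nx/n0 = nx/1000: 1, 0.97, 0.79, 0.03
R0 = Σ lx·mx = 0 + 0.873 + 0.474 + 0.006 = 1.353
R0 > 1, so the population is growing.

growing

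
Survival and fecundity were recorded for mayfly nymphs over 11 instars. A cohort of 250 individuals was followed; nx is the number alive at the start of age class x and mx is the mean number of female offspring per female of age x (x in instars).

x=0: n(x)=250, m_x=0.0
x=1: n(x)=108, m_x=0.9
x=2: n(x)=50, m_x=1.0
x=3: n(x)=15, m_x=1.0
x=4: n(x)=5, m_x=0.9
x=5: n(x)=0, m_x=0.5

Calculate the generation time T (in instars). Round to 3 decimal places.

1.561

lx = nx/n0 = nx/250: 1, 0.432, 0.2, 0.06, 0.02, 0
lx·mx: 0, 0.3888, 0.2, 0.06, 0.018, 0 → R0 = 0.6668
x·lx·mx: 0, 0.3888, 0.4, 0.18, 0.072, 0 → Σ = 1.0408
T = 1.0408 / 0.6668 = 1.560888… → 1.561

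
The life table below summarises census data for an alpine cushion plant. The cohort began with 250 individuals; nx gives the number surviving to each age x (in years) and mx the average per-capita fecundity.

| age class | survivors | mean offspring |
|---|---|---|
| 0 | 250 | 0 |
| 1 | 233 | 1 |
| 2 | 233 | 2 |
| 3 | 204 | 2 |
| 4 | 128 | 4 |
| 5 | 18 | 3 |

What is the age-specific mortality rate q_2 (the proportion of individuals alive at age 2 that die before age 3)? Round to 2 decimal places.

lx = nx/n0 = nx/250: 1, 0.932, 0.932, 0.816, 0.512, 0.072
q_2 = (l_2 − l_3) / l_2 = (0.932 − 0.816) / 0.932
     = 0.116 / 0.932 = 0.124464… → 0.12

0.12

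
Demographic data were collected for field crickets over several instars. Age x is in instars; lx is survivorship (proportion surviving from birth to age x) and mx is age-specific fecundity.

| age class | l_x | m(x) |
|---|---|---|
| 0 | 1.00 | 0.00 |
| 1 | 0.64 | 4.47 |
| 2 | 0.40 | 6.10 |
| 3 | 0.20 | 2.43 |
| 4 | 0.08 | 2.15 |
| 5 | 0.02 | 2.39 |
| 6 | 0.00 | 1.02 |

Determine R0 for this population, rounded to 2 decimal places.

6.01

lx·mx by age: 0, 2.8608, 2.44, 0.486, 0.172, 0.0478, 0
R0 = Σ lx·mx = 6.0066 → 6.01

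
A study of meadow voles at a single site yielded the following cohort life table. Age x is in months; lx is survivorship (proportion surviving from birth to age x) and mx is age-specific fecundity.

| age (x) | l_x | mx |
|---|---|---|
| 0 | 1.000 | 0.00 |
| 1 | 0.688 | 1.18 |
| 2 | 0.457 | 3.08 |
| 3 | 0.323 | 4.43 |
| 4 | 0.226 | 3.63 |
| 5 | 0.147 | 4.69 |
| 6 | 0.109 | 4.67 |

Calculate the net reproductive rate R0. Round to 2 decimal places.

lx·mx by age: 0, 0.81184, 1.40756, 1.43089, 0.82038, 0.68943, 0.50903
R0 = Σ lx·mx = 5.66913 → 5.67

5.67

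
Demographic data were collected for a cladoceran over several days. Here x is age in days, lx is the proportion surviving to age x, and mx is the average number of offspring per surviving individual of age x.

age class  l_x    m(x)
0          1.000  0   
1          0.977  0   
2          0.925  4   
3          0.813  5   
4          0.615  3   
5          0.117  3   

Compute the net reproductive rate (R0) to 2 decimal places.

9.96

lx·mx by age: 0, 0, 3.7, 4.065, 1.845, 0.351
R0 = Σ lx·mx = 9.961 → 9.96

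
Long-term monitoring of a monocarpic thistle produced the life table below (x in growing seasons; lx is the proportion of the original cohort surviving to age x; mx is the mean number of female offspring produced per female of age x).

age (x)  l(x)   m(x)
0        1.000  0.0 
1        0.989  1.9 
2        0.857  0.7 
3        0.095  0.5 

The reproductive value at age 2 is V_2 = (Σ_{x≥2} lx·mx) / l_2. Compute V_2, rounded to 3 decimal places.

lx·mx for x ≥ 2: 0.5999, 0.0475 → sum = 0.6474
V_2 = 0.6474 / l_2 = 0.6474 / 0.857 = 0.755426… → 0.755

0.755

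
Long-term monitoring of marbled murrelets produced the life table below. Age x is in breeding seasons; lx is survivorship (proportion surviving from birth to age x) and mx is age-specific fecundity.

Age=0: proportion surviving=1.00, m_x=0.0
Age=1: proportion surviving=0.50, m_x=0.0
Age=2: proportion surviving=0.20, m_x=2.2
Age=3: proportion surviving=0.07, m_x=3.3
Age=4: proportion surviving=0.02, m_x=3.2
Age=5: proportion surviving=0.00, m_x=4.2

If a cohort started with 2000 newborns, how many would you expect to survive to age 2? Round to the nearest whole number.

400

Expected survivors = N0 · l_2 = 2000 × 0.20 = 400 → 400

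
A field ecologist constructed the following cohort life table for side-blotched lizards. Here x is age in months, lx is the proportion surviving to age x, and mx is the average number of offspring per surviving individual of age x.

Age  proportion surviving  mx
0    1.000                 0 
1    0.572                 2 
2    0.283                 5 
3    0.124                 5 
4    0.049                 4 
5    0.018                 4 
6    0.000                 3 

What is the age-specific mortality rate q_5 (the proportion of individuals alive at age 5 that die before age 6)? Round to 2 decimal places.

1.00

q_5 = (l_5 − l_6) / l_5 = (0.018 − 0) / 0.018
     = 0.018 / 0.018 = 1 → 1.00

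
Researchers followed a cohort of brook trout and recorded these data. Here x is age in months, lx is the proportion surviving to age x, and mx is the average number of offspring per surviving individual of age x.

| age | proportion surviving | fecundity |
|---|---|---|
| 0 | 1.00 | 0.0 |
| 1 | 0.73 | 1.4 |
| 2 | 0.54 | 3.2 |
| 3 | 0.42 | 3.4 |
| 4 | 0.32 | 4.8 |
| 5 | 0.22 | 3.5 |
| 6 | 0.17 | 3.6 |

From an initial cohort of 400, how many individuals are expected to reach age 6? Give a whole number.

Expected survivors = N0 · l_6 = 400 × 0.17 = 68 → 68

68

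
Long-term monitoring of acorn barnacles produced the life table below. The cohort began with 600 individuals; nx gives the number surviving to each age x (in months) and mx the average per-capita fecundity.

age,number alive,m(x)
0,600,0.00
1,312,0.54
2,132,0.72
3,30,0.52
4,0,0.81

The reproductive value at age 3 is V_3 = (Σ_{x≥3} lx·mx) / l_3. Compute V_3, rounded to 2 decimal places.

0.52

lx = nx/n0 = nx/600: 1, 0.52, 0.22, 0.05, 0
lx·mx for x ≥ 3: 0.026, 0 → sum = 0.026
V_3 = 0.026 / l_3 = 0.026 / 0.05 = 0.52 → 0.52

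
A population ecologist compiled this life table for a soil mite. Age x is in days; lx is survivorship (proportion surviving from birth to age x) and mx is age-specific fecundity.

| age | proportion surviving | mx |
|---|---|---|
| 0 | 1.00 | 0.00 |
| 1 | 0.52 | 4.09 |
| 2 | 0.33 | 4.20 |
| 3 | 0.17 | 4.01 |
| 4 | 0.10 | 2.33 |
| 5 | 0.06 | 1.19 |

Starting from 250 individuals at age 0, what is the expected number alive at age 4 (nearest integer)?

Expected survivors = N0 · l_4 = 250 × 0.10 = 25 → 25

25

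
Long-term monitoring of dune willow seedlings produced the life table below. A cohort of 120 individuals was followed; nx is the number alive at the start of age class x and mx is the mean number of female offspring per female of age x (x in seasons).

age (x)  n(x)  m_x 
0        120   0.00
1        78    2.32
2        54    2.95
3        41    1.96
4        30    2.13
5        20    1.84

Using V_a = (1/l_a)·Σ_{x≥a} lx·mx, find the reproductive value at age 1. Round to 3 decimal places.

6.684

lx = nx/n0 = nx/120: 1, 0.65, 0.45, 0.34167…, 0.25, 0.16667…
lx·mx for x ≥ 1: 1.508, 1.3275, 0.669667…, 0.5325, 0.306667… → sum = 4.344333…
V_1 = 4.344333… / l_1 = 4.344333… / 0.65 = 6.68359… → 6.684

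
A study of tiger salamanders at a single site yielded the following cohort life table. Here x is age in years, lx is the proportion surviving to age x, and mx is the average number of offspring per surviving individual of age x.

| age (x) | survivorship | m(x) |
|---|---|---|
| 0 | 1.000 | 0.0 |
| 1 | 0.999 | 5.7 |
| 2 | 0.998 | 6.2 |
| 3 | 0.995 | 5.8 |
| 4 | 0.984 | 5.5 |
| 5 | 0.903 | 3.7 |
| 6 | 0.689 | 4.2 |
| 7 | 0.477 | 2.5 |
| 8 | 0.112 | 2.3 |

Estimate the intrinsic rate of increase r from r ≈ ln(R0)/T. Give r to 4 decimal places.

1.0378

R0 = Σ lx·mx = 0 + 5.6943 + 6.1876 + 5.771 + 5.412 + 3.3411 + 2.8938 + 1.1925 + 0.2576 = 30.7499
Σ x·lx·mx = 101.5071; T = 101.5071/30.7499 = 3.30105…
r ≈ ln(R0)/T = ln(30.7499)/3.30105… = 1.037816… → 1.0378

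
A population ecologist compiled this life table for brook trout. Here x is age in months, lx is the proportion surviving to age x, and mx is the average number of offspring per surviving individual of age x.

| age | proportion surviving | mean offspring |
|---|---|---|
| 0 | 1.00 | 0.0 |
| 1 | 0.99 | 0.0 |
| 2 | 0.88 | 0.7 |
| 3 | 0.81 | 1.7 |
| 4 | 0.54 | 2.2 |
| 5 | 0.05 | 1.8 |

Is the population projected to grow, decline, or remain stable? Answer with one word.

growing

R0 = Σ lx·mx = 0 + 0 + 0.616 + 1.377 + 1.188 + 0.09 = 3.271
R0 > 1, so the population is growing.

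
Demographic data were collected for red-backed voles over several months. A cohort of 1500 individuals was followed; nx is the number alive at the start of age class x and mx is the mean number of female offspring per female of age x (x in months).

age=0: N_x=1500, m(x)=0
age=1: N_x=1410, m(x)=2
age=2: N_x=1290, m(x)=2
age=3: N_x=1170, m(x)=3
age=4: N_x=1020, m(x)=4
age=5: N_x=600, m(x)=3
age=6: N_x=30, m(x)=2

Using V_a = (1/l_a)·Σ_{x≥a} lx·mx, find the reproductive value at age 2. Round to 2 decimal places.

9.33

lx = nx/n0 = nx/1500: 1, 0.94, 0.86, 0.78, 0.68, 0.4, 0.02
lx·mx for x ≥ 2: 1.72, 2.34, 2.72, 1.2, 0.04 → sum = 8.02
V_2 = 8.02 / l_2 = 8.02 / 0.86 = 9.325581… → 9.33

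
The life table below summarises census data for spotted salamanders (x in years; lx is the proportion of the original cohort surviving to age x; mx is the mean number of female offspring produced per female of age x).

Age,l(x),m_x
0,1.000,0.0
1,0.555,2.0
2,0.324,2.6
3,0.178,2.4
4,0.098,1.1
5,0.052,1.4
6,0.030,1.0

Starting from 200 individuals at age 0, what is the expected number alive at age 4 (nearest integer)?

20

Expected survivors = N0 · l_4 = 200 × 0.098 = 19.6 → 20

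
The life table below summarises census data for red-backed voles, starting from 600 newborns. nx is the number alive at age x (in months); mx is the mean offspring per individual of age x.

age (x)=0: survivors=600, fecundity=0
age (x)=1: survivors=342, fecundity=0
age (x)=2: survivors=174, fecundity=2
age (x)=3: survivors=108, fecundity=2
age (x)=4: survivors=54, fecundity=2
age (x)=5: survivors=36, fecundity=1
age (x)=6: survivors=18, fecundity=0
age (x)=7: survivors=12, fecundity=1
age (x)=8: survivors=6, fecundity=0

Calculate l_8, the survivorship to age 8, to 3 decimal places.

l_8 = n_8/n_0 = 6/600 = 0.01 → 0.010

0.010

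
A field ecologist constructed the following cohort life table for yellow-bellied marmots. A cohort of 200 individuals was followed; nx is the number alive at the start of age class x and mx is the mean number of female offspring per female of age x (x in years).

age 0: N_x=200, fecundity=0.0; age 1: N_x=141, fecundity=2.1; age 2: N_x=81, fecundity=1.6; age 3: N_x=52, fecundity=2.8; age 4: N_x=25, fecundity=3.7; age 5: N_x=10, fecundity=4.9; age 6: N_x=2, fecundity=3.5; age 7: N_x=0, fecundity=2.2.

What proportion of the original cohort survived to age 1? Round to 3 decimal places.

l_1 = n_1/n_0 = 141/200 = 0.705 → 0.705

0.705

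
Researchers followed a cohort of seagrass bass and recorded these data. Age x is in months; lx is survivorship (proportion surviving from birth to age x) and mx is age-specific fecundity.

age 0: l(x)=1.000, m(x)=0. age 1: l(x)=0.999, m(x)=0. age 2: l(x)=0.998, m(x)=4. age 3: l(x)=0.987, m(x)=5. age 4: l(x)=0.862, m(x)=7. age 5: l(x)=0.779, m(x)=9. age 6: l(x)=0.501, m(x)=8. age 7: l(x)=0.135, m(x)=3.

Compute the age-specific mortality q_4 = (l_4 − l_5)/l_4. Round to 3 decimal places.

q_4 = (l_4 − l_5) / l_4 = (0.862 − 0.779) / 0.862
     = 0.083 / 0.862 = 0.096288… → 0.096

0.096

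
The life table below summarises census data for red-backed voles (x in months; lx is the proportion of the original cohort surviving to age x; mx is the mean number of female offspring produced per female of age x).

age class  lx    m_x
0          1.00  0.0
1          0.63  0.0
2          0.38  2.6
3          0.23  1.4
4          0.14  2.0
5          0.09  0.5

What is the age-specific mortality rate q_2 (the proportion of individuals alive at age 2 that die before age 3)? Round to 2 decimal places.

0.39

q_2 = (l_2 − l_3) / l_2 = (0.38 − 0.23) / 0.38
     = 0.15 / 0.38 = 0.394737… → 0.39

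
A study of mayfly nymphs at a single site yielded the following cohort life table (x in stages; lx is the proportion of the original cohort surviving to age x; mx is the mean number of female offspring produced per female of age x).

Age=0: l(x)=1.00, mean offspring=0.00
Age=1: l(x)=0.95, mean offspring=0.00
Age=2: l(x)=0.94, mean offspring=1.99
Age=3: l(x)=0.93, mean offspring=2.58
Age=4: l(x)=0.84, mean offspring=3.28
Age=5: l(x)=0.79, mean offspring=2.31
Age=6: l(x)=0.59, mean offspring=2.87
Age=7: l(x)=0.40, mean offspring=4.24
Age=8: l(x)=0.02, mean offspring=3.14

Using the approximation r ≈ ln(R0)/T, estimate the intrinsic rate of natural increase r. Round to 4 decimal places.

0.5758

R0 = Σ lx·mx = 0 + 0 + 1.8706 + 2.3994 + 2.7552 + 1.8249 + 1.6933 + 1.696 + 0.0628 = 12.3022
Σ x·lx·mx = 53.6189; T = 53.6189/12.3022 = 4.35848…
r ≈ ln(R0)/T = ln(12.3022)/4.35848… = 0.575838… → 0.5758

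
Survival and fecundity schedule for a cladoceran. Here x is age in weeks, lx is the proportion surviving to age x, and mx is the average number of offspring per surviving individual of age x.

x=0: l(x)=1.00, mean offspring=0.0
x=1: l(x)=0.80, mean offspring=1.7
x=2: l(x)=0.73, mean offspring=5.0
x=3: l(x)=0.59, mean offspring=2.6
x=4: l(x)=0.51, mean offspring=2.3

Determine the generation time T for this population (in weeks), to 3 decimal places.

lx·mx: 0, 1.36, 3.65, 1.534, 1.173 → R0 = 7.717
x·lx·mx: 0, 1.36, 7.3, 4.602, 4.692 → Σ = 17.954
T = 17.954 / 7.717 = 2.326552… → 2.327

2.327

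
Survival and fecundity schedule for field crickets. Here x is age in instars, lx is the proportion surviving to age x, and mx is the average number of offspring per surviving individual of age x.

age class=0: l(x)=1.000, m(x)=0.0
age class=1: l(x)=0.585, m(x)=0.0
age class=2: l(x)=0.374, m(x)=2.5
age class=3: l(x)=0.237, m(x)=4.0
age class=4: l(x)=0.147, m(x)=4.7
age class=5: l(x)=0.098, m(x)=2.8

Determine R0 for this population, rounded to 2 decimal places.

lx·mx by age: 0, 0, 0.935, 0.948, 0.6909, 0.2744
R0 = Σ lx·mx = 2.8483 → 2.85

2.85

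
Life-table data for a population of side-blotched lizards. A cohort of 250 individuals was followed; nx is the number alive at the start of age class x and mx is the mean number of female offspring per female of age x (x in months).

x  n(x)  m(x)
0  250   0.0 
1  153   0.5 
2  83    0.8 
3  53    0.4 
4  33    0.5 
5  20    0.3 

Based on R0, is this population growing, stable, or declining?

declining

lx = nx/n0 = nx/250: 1, 0.612, 0.332, 0.212, 0.132, 0.08
R0 = Σ lx·mx = 0 + 0.306 + 0.2656 + 0.0848 + 0.066 + 0.024 = 0.7464
R0 < 1, so the population is declining.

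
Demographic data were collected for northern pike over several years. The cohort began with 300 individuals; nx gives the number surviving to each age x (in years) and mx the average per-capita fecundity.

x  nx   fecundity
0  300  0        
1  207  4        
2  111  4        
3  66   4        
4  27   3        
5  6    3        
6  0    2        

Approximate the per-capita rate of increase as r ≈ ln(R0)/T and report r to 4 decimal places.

0.9488

lx = nx/n0 = nx/300: 1, 0.69, 0.37, 0.22, 0.09, 0.02, 0
R0 = Σ lx·mx = 0 + 2.76 + 1.48 + 0.88 + 0.27 + 0.06 + 0 = 5.45
Σ x·lx·mx = 9.74; T = 9.74/5.45 = 1.78716…
r ≈ ln(R0)/T = ln(5.45)/1.78716… = 0.948779… → 0.9488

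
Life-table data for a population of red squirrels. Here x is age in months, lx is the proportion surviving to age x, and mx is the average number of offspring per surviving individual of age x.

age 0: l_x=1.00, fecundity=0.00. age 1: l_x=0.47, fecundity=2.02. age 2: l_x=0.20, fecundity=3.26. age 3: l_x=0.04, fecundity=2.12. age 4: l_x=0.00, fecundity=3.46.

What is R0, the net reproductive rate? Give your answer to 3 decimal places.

1.686

lx·mx by age: 0, 0.9494, 0.652, 0.0848, 0
R0 = Σ lx·mx = 1.6862 → 1.686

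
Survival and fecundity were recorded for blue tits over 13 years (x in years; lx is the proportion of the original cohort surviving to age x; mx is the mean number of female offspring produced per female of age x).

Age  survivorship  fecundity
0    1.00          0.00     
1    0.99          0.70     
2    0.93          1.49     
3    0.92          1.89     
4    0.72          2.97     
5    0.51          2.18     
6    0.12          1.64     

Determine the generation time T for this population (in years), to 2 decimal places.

lx·mx: 0, 0.693, 1.3857, 1.7388, 2.1384, 1.1118, 0.1968 → R0 = 7.2645
x·lx·mx: 0, 0.693, 2.7714, 5.2164, 8.5536, 5.559, 1.1808 → Σ = 23.9742
T = 23.9742 / 7.2645 = 3.300186… → 3.30

3.30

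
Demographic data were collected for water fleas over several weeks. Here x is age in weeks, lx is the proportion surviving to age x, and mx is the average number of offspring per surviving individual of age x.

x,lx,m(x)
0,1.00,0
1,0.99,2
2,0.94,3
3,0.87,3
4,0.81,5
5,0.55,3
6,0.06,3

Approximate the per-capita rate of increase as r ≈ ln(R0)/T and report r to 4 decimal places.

R0 = Σ lx·mx = 0 + 1.98 + 2.82 + 2.61 + 4.05 + 1.65 + 0.18 = 13.29
Σ x·lx·mx = 40.98; T = 40.98/13.29 = 3.08352…
r ≈ ln(R0)/T = ln(13.29)/3.08352… = 0.83898… → 0.8390

0.8390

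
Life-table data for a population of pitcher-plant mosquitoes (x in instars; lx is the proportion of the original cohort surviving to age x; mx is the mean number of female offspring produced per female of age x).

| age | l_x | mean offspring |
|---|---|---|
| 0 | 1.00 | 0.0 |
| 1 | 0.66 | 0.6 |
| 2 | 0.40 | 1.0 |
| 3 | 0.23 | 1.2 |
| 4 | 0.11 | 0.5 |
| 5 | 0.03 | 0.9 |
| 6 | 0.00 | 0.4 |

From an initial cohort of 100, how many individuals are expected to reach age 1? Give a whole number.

Expected survivors = N0 · l_1 = 100 × 0.66 = 66 → 66

66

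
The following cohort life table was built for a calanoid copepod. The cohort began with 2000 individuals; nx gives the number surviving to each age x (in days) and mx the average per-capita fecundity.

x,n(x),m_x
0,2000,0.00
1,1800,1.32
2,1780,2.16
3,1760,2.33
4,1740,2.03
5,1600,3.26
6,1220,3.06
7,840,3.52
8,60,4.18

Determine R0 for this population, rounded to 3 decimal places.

13.005

lx = nx/n0 = nx/2000: 1, 0.9, 0.89, 0.88, 0.87, 0.8, 0.61, 0.42, 0.03
lx·mx by age: 0, 1.188, 1.9224, 2.0504, 1.7661, 2.608, 1.8666, 1.4784, 0.1254
R0 = Σ lx·mx = 13.0053 → 13.005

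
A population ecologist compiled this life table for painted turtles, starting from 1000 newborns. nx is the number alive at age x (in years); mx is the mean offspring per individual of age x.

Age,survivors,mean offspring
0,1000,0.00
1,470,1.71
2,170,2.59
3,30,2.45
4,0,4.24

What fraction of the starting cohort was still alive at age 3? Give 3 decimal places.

0.030

l_3 = n_3/n_0 = 30/1000 = 0.03 → 0.030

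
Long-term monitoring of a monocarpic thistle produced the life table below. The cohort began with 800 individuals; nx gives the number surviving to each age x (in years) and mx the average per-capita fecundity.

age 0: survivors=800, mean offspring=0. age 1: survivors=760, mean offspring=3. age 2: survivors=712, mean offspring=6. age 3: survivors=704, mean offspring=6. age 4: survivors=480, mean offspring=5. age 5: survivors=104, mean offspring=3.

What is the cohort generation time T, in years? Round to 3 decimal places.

2.569

lx = nx/n0 = nx/800: 1, 0.95, 0.89, 0.88, 0.6, 0.13
lx·mx: 0, 2.85, 5.34, 5.28, 3, 0.39 → R0 = 16.86
x·lx·mx: 0, 2.85, 10.68, 15.84, 12, 1.95 → Σ = 43.32
T = 43.32 / 16.86 = 2.569395… → 2.569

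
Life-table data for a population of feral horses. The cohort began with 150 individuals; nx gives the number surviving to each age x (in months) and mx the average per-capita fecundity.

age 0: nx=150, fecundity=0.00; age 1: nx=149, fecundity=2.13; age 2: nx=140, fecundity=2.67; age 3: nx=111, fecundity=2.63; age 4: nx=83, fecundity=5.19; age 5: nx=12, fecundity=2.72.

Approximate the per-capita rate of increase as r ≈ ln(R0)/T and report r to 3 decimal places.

lx = nx/n0 = nx/150: 1, 0.99333…, 0.93333…, 0.74, 0.55333…, 0.08
R0 = Σ lx·mx = 0 + 2.1158… + 2.492… + 1.9462 + 2.8718… + 0.2176 = 9.6434…
Σ x·lx·mx = 25.5136…; T = 25.5136…/9.6434… = 2.64571…
r ≈ ln(R0)/T = ln(9.6434…)/2.64571… = 0.85659… → 0.857

0.857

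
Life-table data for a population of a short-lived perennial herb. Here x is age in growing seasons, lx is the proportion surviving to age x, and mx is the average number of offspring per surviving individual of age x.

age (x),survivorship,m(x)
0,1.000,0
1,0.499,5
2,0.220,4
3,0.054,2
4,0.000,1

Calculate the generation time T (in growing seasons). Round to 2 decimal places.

lx·mx: 0, 2.495, 0.88, 0.108, 0 → R0 = 3.483
x·lx·mx: 0, 2.495, 1.76, 0.324, 0 → Σ = 4.579
T = 4.579 / 3.483 = 1.314671… → 1.31

1.31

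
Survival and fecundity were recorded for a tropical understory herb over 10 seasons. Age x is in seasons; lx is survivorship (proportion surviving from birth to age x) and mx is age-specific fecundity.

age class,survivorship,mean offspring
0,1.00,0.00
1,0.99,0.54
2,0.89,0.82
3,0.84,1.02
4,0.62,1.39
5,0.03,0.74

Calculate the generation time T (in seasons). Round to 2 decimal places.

2.70

lx·mx: 0, 0.5346, 0.7298, 0.8568, 0.8618, 0.0222 → R0 = 3.0052
x·lx·mx: 0, 0.5346, 1.4596, 2.5704, 3.4472, 0.111 → Σ = 8.1228
T = 8.1228 / 3.0052 = 2.702915… → 2.70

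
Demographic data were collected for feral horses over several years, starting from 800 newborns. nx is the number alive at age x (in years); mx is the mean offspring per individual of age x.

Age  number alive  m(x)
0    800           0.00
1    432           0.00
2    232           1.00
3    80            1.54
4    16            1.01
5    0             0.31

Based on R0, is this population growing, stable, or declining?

declining

lx = nx/n0 = nx/800: 1, 0.54, 0.29, 0.1, 0.02, 0
R0 = Σ lx·mx = 0 + 0 + 0.29 + 0.154 + 0.0202 + 0 = 0.4642
R0 < 1, so the population is declining.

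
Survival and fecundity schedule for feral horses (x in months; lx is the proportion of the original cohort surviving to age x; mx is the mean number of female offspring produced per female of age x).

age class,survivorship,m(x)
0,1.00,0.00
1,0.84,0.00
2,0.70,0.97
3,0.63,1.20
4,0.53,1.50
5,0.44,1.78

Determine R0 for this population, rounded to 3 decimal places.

3.013

lx·mx by age: 0, 0, 0.679, 0.756, 0.795, 0.7832
R0 = Σ lx·mx = 3.0132 → 3.013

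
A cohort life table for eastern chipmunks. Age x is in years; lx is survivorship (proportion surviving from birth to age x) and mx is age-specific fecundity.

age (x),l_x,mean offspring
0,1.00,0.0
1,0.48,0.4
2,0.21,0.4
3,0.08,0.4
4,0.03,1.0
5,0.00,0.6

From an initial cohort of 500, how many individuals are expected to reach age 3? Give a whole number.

40

Expected survivors = N0 · l_3 = 500 × 0.08 = 40 → 40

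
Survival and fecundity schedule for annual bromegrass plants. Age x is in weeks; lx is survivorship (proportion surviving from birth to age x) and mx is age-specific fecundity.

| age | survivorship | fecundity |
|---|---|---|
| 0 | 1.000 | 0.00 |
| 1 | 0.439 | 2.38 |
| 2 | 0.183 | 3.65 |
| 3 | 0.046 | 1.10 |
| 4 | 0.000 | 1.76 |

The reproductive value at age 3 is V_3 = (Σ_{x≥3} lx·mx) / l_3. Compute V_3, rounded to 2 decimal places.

1.10

lx·mx for x ≥ 3: 0.0506, 0 → sum = 0.0506
V_3 = 0.0506 / l_3 = 0.0506 / 0.046 = 1.1 → 1.10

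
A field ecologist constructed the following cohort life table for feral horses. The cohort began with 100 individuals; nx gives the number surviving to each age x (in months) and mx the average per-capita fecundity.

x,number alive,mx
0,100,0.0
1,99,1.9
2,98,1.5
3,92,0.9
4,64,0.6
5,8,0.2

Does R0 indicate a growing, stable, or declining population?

growing

lx = nx/n0 = nx/100: 1, 0.99, 0.98, 0.92, 0.64, 0.08
R0 = Σ lx·mx = 0 + 1.881 + 1.47 + 0.828 + 0.384 + 0.016 = 4.579
R0 > 1, so the population is growing.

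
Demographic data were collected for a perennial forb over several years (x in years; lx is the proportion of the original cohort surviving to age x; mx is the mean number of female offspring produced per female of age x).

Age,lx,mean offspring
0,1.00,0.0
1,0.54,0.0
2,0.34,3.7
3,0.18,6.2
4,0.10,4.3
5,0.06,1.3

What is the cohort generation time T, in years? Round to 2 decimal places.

lx·mx: 0, 0, 1.258, 1.116, 0.43, 0.078 → R0 = 2.882
x·lx·mx: 0, 0, 2.516, 3.348, 1.72, 0.39 → Σ = 7.974
T = 7.974 / 2.882 = 2.766829… → 2.77

2.77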